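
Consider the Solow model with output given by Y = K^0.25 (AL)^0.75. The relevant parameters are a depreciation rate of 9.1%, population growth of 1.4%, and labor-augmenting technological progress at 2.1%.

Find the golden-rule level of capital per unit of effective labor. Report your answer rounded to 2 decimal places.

The golden rule sets f'(k) = n + g + δ, i.e. α·k^(α−1) = n + g + δ.
So k^(1−α) = α / (n + g + δ) = 0.25 / 0.126 = 1.9841.
k_gold = 1.9841^(1/0.75) ≈ 2.4932

k_gold ≈ 2.49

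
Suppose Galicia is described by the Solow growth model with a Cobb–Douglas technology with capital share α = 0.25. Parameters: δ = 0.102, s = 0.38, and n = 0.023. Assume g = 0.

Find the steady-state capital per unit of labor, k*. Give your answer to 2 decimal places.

Steady state requires s·f(k) = (n + δ)·k, i.e. s·k^α = (n + δ)·k.
Dividing both sides by k: k^(1−α) = s / (n + δ).
k^0.75 = 0.38 / (0.023 + 0.102) = 0.38 / 0.125 = 3.0400
k* = 3.0400^(1/0.75) ≈ 4.4038

k* ≈ 4.40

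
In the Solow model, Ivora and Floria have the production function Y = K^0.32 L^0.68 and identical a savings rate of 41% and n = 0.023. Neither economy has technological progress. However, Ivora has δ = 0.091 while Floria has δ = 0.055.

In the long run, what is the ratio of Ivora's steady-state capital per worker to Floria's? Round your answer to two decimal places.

Steady-state k* = [s/(n + δ)]^(1/(1−α)), so the ratio is [ (s_I/(n + δ)_I) / (s_F/(n + δ)_F) ]^1.4706.
s_I/(n + δ)_I = 0.41/0.114 = 3.5965; s_F/(n + δ)_F = 0.41/0.078 = 5.2564.
Ratio = (3.5965/5.2564)^1.4706 = 0.6842^1.4706 ≈ 0.5723

k*_I / k*_F ≈ 0.57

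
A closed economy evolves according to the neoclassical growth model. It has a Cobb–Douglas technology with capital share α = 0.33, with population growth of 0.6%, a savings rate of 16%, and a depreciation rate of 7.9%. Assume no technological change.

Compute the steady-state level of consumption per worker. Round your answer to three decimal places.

c* = 1.147

At the steady state, Δk = 0, so s·k^α = (n + δ)·k.
Dividing both sides by k: k^(1−α) = s / (n + δ).
k^0.67 = 0.16 / (0.006 + 0.079) = 0.16 / 0.085 = 1.8824
k* = 1.8824^(1/0.67) ≈ 2.5705
y* = (k*)^α = 2.5705^0.33 ≈ 1.3655
c* = (1 − s)·y* = (1 − 0.16) × 1.3655 ≈ 1.1470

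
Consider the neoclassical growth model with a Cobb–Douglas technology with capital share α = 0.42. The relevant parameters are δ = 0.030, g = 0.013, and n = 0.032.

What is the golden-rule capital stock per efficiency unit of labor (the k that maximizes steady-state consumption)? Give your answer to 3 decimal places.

k_gold ≈ 19.498

The golden rule sets f'(k) = n + g + δ, i.e. α·k^(α−1) = n + g + δ.
So k^(1−α) = α / (n + g + δ) = 0.42 / 0.075 = 5.6000.
k_gold = 5.6000^(1/0.58) ≈ 19.4975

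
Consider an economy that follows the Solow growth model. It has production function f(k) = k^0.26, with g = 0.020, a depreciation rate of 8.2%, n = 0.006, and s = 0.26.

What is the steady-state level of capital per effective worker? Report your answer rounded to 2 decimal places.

In steady state, investment equals break-even investment: s·k^α = (n + g + δ)·k.
Rearranging, k^(1−α) = s / (n + g + δ).
k^0.74 = 0.26 / (0.006 + 0.020 + 0.082) = 0.26 / 0.108 = 2.4074
k* = 2.4074^(1/0.74) ≈ 3.2780

k* = 3.28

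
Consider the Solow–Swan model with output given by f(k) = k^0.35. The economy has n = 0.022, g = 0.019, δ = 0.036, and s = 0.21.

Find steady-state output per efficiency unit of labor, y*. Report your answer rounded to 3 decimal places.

y* ≈ 1.716

Steady state requires s·f(k) = (n + g + δ)·k, i.e. s·k^α = (n + g + δ)·k.
Rearranging, k^(1−α) = s / (n + g + δ).
k^0.65 = 0.21 / (0.022 + 0.019 + 0.036) = 0.21 / 0.077 = 2.7273
k* = 2.7273^(1/0.65) ≈ 4.6812
y* = (k*)^α = 4.6812^0.35 ≈ 1.7164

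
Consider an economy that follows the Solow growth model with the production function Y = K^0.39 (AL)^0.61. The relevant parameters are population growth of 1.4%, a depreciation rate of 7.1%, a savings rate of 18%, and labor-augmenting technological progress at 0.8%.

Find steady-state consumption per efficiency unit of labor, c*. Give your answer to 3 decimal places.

c* ≈ 1.251

Steady state requires s·f(k) = (n + g + δ)·k, i.e. s·k^α = (n + g + δ)·k.
Rearranging, k^(1−α) = s / (n + g + δ).
k^0.61 = 0.18 / (0.014 + 0.008 + 0.071) = 0.18 / 0.093 = 1.9355
k* = 1.9355^(1/0.61) ≈ 2.9522
y* = (k*)^α = 2.9522^0.39 ≈ 1.5253
c* = (1 − s)·y* = (1 − 0.18) × 1.5253 ≈ 1.2507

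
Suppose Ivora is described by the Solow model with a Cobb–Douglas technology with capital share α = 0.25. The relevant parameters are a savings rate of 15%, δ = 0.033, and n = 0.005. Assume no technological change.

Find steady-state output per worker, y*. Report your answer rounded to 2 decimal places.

At the steady state, Δk = 0, so s·k^α = (n + δ)·k.
Rearranging, k^(1−α) = s / (n + δ).
k^0.75 = 0.15 / (0.005 + 0.033) = 0.15 / 0.038 = 3.9474
k* = 3.9474^(1/0.75) ≈ 6.2385
y* = (k*)^α = 6.2385^0.25 ≈ 1.5804

y* = 1.58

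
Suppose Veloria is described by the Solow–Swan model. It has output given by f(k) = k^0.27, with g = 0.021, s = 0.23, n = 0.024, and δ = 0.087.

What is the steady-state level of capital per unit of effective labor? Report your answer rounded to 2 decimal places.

k* ≈ 2.14

At the steady state, Δk = 0, so s·k^α = (n + g + δ)·k.
Rearranging, k^(1−α) = s / (n + g + δ).
k^0.73 = 0.23 / (0.024 + 0.021 + 0.087) = 0.23 / 0.132 = 1.7424
k* = 1.7424^(1/0.73) ≈ 2.1396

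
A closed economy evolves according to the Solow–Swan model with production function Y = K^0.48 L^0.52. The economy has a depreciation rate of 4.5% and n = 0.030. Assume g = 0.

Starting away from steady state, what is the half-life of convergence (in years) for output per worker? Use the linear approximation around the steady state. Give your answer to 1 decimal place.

half-life ≈ 17.8 years

Near the steady state the convergence rate is λ = (1 − α)(n + δ).
λ = (1 − 0.48) × 0.075 = 0.52 × 0.075 = 0.0390
Half-life = ln 2 / λ = 0.6931 / 0.0390 ≈ 17.77 years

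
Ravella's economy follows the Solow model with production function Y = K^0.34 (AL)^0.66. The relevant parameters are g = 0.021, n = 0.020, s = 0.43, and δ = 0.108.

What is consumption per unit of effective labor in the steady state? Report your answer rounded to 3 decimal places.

In steady state, investment equals break-even investment: s·k^α = (n + g + δ)·k.
Rearranging, k^(1−α) = s / (n + g + δ).
k^0.66 = 0.43 / (0.020 + 0.021 + 0.108) = 0.43 / 0.149 = 2.8859
k* = 2.8859^(1/0.66) ≈ 4.9819
y* = (k*)^α = 4.9819^0.34 ≈ 1.7263
c* = (1 − s)·y* = (1 − 0.43) × 1.7263 ≈ 0.9840

c* = 0.984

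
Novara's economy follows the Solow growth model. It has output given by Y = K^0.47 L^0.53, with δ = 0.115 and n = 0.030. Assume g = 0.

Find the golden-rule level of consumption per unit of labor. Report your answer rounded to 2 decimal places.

c_gold ≈ 1.50

At the golden rule, f'(k) = n + δ, so α·k^(α−1) = n + δ and k_gold = (α/(n + δ))^(1/(1−α)).
k_gold = (0.47/0.145)^(1/0.53) = 3.2414^1.8868 ≈ 9.1971
c_gold = f(k_gold) − (n + δ)·k_gold = 2.8374 − 0.145×9.1971 ≈ 1.5038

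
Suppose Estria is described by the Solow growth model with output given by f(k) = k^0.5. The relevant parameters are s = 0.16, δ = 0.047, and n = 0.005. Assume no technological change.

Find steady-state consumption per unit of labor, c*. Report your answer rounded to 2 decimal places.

c* ≈ 2.58

At the steady state, Δk = 0, so s·k^α = (n + δ)·k.
Dividing both sides by k: k^(1−α) = s / (n + δ).
k^0.5 = 0.16 / (0.005 + 0.047) = 0.16 / 0.052 = 3.0769
k* = 3.0769^(1/0.5) ≈ 9.4673
y* = (k*)^α = 9.4673^0.5 ≈ 3.0769
c* = (1 − s)·y* = (1 − 0.16) × 3.0769 ≈ 2.5846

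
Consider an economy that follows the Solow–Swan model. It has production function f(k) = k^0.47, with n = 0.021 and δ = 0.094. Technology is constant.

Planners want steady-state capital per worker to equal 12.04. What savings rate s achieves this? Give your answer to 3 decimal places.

s ≈ 0.430

At the steady state, Δk = 0, so s·k^α = (n + δ)·k.
So s / (n + δ) = (k*)^(1−α) = 12.04^0.53 = 3.7388.
Therefore s = 3.7388 × (n + δ) = 3.7388 × 0.115 = 0.4300.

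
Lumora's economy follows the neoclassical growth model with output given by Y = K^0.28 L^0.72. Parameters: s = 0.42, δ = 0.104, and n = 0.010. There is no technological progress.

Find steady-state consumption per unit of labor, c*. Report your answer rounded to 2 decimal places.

At the steady state, Δk = 0, so s·k^α = (n + δ)·k.
Dividing both sides by k: k^(1−α) = s / (n + δ).
k^0.72 = 0.42 / (0.010 + 0.104) = 0.42 / 0.114 = 3.6842
k* = 3.6842^(1/0.72) ≈ 6.1177
y* = (k*)^α = 6.1177^0.28 ≈ 1.6605
c* = (1 − s)·y* = (1 − 0.42) × 1.6605 ≈ 0.9631

c* ≈ 0.96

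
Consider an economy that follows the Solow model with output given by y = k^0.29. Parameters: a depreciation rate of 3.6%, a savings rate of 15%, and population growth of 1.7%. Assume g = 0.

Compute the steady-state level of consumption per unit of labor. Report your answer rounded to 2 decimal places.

c* ≈ 1.30

In steady state, investment equals break-even investment: s·k^α = (n + δ)·k.
Dividing both sides by k: k^(1−α) = s / (n + δ).
k^0.71 = 0.15 / (0.017 + 0.036) = 0.15 / 0.053 = 2.8302
k* = 2.8302^(1/0.71) ≈ 4.3287
y* = (k*)^α = 4.3287^0.29 ≈ 1.5295
c* = (1 − s)·y* = (1 − 0.15) × 1.5295 ≈ 1.3001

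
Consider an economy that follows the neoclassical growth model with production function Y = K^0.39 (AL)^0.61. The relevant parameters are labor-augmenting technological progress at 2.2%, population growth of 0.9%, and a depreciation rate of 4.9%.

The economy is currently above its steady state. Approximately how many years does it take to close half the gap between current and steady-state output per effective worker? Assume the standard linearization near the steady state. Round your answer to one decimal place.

Near the steady state the convergence rate is λ = (1 − α)(n + g + δ).
λ = (1 − 0.39) × 0.080 = 0.61 × 0.080 = 0.0488
Half-life = ln 2 / λ = 0.6931 / 0.0488 ≈ 14.20 years

half-life ≈ 14.2 years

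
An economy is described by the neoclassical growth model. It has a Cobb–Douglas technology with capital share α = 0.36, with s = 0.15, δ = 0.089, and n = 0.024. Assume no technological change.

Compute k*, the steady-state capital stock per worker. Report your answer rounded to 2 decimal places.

At the steady state, Δk = 0, so s·k^α = (n + δ)·k.
Rearranging, k^(1−α) = s / (n + δ).
k^0.64 = 0.15 / (0.024 + 0.089) = 0.15 / 0.113 = 1.3274
k* = 1.3274^(1/0.64) ≈ 1.5566

k* = 1.56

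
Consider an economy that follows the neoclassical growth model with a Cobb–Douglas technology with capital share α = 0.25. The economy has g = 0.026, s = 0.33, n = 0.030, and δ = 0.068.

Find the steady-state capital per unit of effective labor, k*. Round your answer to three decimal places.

Steady state requires s·f(k) = (n + g + δ)·k, i.e. s·k^α = (n + g + δ)·k.
Dividing both sides by k: k^(1−α) = s / (n + g + δ).
k^0.75 = 0.33 / (0.030 + 0.026 + 0.068) = 0.33 / 0.124 = 2.6613
k* = 2.6613^(1/0.75) ≈ 3.6880

k* = 3.688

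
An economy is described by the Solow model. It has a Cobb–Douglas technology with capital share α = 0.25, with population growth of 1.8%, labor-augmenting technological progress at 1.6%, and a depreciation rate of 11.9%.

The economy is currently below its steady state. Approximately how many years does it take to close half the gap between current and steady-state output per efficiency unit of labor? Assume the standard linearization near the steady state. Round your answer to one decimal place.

t_½ ≈ 6.0 years

Near the steady state the convergence rate is λ = (1 − α)(n + g + δ).
λ = (1 − 0.25) × 0.153 = 0.75 × 0.153 = 0.11475
Half-life = ln 2 / λ = 0.6931 / 0.11475 ≈ 6.04 years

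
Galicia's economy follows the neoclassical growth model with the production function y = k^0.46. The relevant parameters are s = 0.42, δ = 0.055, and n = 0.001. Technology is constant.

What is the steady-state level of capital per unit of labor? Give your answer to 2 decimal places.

Steady state requires s·f(k) = (n + δ)·k, i.e. s·k^α = (n + δ)·k.
Rearranging, k^(1−α) = s / (n + δ).
k^0.54 = 0.42 / (0.001 + 0.055) = 0.42 / 0.056 = 7.5000
k* = 7.5000^(1/0.54) ≈ 41.7334

k* = 41.73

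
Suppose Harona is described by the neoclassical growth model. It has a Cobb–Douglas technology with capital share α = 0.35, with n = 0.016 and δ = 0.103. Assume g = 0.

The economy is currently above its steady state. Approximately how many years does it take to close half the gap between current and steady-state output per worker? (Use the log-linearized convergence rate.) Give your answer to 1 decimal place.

Near the steady state the convergence rate is λ = (1 − α)(n + δ).
λ = (1 − 0.35) × 0.119 = 0.65 × 0.119 = 0.07735
Half-life = ln 2 / λ = 0.6931 / 0.07735 ≈ 8.96 years

t_½ ≈ 9.0 years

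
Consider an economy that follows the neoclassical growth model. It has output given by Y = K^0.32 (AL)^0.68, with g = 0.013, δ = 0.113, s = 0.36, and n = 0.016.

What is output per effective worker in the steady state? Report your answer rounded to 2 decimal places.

At the steady state, Δk = 0, so s·k^α = (n + g + δ)·k.
Rearranging, k^(1−α) = s / (n + g + δ).
k^0.68 = 0.36 / (0.016 + 0.013 + 0.113) = 0.36 / 0.142 = 2.5352
k* = 2.5352^(1/0.68) ≈ 3.9277
y* = (k*)^α = 3.9277^0.32 ≈ 1.5493

y* ≈ 1.55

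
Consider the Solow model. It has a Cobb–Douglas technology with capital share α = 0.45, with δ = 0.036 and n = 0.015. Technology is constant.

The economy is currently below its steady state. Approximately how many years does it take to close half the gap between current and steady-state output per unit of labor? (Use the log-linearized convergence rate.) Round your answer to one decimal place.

t_½ ≈ 24.7 years

Near the steady state the convergence rate is λ = (1 − α)(n + δ).
λ = (1 − 0.45) × 0.051 = 0.55 × 0.051 = 0.02805
Half-life = ln 2 / λ = 0.6931 / 0.02805 ≈ 24.71 years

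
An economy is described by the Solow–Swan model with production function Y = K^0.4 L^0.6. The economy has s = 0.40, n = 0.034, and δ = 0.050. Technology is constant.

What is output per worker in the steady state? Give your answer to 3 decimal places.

y* ≈ 2.830

In steady state, investment equals break-even investment: s·k^α = (n + δ)·k.
Dividing both sides by k: k^(1−α) = s / (n + δ).
k^0.6 = 0.40 / (0.034 + 0.050) = 0.40 / 0.084 = 4.7619
k* = 4.7619^(1/0.6) ≈ 13.4783
y* = (k*)^α = 13.4783^0.4 ≈ 2.8304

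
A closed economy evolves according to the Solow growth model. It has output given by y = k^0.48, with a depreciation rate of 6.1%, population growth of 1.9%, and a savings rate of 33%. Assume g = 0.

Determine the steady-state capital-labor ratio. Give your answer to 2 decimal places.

k* = 15.26

At the steady state, Δk = 0, so s·k^α = (n + δ)·k.
Rearranging, k^(1−α) = s / (n + δ).
k^0.52 = 0.33 / (0.019 + 0.061) = 0.33 / 0.080 = 4.1250
k* = 4.1250^(1/0.52) ≈ 15.2584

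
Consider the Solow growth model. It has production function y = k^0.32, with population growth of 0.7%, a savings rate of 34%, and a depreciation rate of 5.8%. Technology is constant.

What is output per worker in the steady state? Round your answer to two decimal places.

At the steady state, Δk = 0, so s·k^α = (n + δ)·k.
Rearranging, k^(1−α) = s / (n + δ).
k^0.68 = 0.34 / (0.007 + 0.058) = 0.34 / 0.065 = 5.2308
k* = 5.2308^(1/0.68) ≈ 11.3951
y* = (k*)^α = 11.3951^0.32 ≈ 2.1785

y* ≈ 2.18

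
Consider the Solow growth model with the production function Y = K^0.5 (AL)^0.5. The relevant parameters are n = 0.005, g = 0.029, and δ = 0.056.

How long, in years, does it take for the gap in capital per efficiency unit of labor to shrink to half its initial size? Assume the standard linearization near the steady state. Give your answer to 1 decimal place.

Near the steady state the convergence rate is λ = (1 − α)(n + g + δ).
λ = (1 − 0.5) × 0.090 = 0.5 × 0.090 = 0.0450
Half-life = ln 2 / λ = 0.6931 / 0.0450 ≈ 15.40 years

t_½ ≈ 15.4 years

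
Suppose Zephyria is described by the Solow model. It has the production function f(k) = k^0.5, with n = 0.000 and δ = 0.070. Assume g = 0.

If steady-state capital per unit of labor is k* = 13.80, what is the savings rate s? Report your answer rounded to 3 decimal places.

s ≈ 0.260

At the steady state, Δk = 0, so s·k^α = (n + δ)·k.
So s / (n + δ) = (k*)^(1−α) = 13.80^0.5 = 3.7148.
Therefore s = 3.7148 × (n + δ) = 3.7148 × 0.070 = 0.2600.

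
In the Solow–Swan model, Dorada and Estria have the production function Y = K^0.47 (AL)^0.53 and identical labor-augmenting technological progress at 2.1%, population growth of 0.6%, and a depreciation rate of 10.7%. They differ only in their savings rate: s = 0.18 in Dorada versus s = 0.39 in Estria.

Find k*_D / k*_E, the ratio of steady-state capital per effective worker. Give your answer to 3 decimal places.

ratio ≈ 0.233

Steady-state k* = [s/(n + g + δ)]^(1/(1−α)), so the ratio is [ (s_D/(n + g + δ)_D) / (s_E/(n + g + δ)_E) ]^1.8868.
s_D/(n + g + δ)_D = 0.18/0.134 = 1.3433; s_E/(n + g + δ)_E = 0.39/0.134 = 2.9104.
Ratio = (1.3433/2.9104)^1.8868 = 0.4616^1.8868 ≈ 0.2326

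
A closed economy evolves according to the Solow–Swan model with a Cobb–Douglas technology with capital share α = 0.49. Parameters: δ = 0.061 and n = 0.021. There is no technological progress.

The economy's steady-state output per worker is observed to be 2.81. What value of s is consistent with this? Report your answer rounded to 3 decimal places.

s ≈ 0.240

At the steady state, Δk = 0, so s·k^α = (n + δ)·k.
Since y* = [s/(n + δ)]^(α/(1−α)), we have s/(n + δ) = (y*)^((1−α)/α) = 2.81^1.0408 = 2.9310.
Therefore s = 2.9310 × (n + δ) = 2.9310 × 0.082 = 0.2403.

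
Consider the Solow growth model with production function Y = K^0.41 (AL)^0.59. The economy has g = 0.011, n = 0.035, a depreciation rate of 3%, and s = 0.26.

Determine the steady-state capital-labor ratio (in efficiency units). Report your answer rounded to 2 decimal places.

Steady state requires s·f(k) = (n + g + δ)·k, i.e. s·k^α = (n + g + δ)·k.
Rearranging, k^(1−α) = s / (n + g + δ).
k^0.59 = 0.26 / (0.035 + 0.011 + 0.030) = 0.26 / 0.076 = 3.4211
k* = 3.4211^(1/0.59) ≈ 8.0420

k* ≈ 8.04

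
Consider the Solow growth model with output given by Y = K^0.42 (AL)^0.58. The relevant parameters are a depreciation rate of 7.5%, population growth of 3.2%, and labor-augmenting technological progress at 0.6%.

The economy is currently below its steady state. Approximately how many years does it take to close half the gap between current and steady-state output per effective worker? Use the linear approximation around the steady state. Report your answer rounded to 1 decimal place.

half-life ≈ 10.6 years

Near the steady state the convergence rate is λ = (1 − α)(n + g + δ).
λ = (1 − 0.42) × 0.113 = 0.58 × 0.113 = 0.06554
Half-life = ln 2 / λ = 0.6931 / 0.06554 ≈ 10.58 years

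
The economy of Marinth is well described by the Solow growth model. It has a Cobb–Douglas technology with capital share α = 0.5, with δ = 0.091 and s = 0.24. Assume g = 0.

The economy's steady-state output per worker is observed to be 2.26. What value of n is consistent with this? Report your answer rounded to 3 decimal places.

n ≈ 0.015

Steady state requires s·f(k) = (n + δ)·k, i.e. s·k^α = (n + δ)·k.
Since y* = [s/(n + δ)]^(α/(1−α)), we have s/(n + δ) = (y*)^((1−α)/α) = 2.26^1 = 2.2600.
Therefore n + δ = s / 2.2600 = 0.24 / 2.2600 = 0.1062, so n = 0.1062 − 0.091 = 0.0152.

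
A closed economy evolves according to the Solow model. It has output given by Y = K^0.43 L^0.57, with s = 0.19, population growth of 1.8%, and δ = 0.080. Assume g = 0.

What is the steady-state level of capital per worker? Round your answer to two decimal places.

k* ≈ 3.19

At the steady state, Δk = 0, so s·k^α = (n + δ)·k.
Dividing both sides by k: k^(1−α) = s / (n + δ).
k^0.57 = 0.19 / (0.018 + 0.080) = 0.19 / 0.098 = 1.9388
k* = 1.9388^(1/0.57) ≈ 3.1948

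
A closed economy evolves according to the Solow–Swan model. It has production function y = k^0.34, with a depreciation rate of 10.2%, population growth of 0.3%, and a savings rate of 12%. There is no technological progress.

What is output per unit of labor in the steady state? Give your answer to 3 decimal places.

In steady state, investment equals break-even investment: s·k^α = (n + δ)·k.
Rearranging, k^(1−α) = s / (n + δ).
k^0.66 = 0.12 / (0.003 + 0.102) = 0.12 / 0.105 = 1.1429
k* = 1.1429^(1/0.66) ≈ 1.2243
y* = (k*)^α = 1.2243^0.34 ≈ 1.0712

y* ≈ 1.071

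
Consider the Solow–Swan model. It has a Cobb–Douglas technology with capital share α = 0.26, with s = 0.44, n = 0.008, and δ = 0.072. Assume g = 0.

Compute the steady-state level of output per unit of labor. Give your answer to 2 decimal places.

y* = 1.82

In steady state, investment equals break-even investment: s·k^α = (n + δ)·k.
Rearranging, k^(1−α) = s / (n + δ).
k^0.74 = 0.44 / (0.008 + 0.072) = 0.44 / 0.080 = 5.5000
k* = 5.5000^(1/0.74) ≈ 10.0113
y* = (k*)^α = 10.0113^0.26 ≈ 1.8202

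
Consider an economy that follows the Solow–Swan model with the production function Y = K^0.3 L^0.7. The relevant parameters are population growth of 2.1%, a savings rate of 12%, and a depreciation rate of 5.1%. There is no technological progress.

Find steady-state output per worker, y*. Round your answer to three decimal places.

y* = 1.245

At the steady state, Δk = 0, so s·k^α = (n + δ)·k.
Dividing both sides by k: k^(1−α) = s / (n + δ).
k^0.7 = 0.12 / (0.021 + 0.051) = 0.12 / 0.072 = 1.6667
k* = 1.6667^(1/0.7) ≈ 2.0746
y* = (k*)^α = 2.0746^0.3 ≈ 1.2447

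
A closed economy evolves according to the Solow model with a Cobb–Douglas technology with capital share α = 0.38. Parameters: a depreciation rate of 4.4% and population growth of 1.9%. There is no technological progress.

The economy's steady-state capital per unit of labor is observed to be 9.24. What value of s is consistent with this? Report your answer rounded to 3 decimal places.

s ≈ 0.250

Steady state requires s·f(k) = (n + δ)·k, i.e. s·k^α = (n + δ)·k.
So s / (n + δ) = (k*)^(1−α) = 9.24^0.62 = 3.9693.
Therefore s = 3.9693 × (n + δ) = 3.9693 × 0.063 = 0.2501.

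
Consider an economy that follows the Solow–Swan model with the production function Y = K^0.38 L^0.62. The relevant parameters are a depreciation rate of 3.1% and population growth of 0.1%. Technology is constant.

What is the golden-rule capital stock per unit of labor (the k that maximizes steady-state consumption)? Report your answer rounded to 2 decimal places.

k_gold ≈ 54.11

The golden rule sets f'(k) = n + δ, i.e. α·k^(α−1) = n + δ.
So k^(1−α) = α / (n + δ) = 0.38 / 0.032 = 11.8750.
k_gold = 11.8750^(1/0.62) ≈ 54.1103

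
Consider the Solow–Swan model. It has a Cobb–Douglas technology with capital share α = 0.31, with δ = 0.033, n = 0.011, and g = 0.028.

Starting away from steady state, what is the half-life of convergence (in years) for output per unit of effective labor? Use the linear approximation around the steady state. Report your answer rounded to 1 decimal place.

half-life ≈ 14.0 years

Near the steady state the convergence rate is λ = (1 − α)(n + g + δ).
λ = (1 − 0.31) × 0.072 = 0.69 × 0.072 = 0.04968
Half-life = ln 2 / λ = 0.6931 / 0.04968 ≈ 13.95 years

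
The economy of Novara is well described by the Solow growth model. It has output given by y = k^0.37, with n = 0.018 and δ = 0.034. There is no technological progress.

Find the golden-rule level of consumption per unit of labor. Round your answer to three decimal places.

At the golden rule, f'(k) = n + δ, so α·k^(α−1) = n + δ and k_gold = (α/(n + δ))^(1/(1−α)).
k_gold = (0.37/0.052)^(1/0.63) = 7.1154^1.5873 ≈ 22.5266
c_gold = f(k_gold) − (n + δ)·k_gold = 3.1659 − 0.052×22.5266 ≈ 1.9945

c_gold ≈ 1.995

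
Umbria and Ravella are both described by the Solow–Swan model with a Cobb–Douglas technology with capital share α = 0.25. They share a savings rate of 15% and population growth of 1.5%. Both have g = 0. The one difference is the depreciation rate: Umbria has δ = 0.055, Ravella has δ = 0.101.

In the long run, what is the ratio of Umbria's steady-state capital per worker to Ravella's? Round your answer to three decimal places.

ratio ≈ 1.961

Steady-state k* = [s/(n + δ)]^(1/(1−α)), so the ratio is [ (s_U/(n + δ)_U) / (s_R/(n + δ)_R) ]^1.3333.
s_U/(n + δ)_U = 0.15/0.070 = 2.1429; s_R/(n + δ)_R = 0.15/0.116 = 1.2931.
Ratio = (2.1429/1.2931)^1.3333 = 1.6572^1.3333 ≈ 1.9611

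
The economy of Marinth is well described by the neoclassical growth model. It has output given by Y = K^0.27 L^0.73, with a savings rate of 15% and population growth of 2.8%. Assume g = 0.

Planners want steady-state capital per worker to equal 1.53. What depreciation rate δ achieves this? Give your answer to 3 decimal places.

δ ≈ 0.082

At the steady state, Δk = 0, so s·k^α = (n + δ)·k.
So s / (n + δ) = (k*)^(1−α) = 1.53^0.73 = 1.3640.
Therefore n + δ = s / 1.3640 = 0.15 / 1.3640 = 0.1100, so δ = 0.1100 − 0.028 = 0.0820.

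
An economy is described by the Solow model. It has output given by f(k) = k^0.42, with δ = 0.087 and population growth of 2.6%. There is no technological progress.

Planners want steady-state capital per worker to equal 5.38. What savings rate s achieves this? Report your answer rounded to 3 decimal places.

In steady state, investment equals break-even investment: s·k^α = (n + δ)·k.
So s / (n + δ) = (k*)^(1−α) = 5.38^0.58 = 2.6537.
Therefore s = 2.6537 × (n + δ) = 2.6537 × 0.113 = 0.2999.

s ≈ 0.300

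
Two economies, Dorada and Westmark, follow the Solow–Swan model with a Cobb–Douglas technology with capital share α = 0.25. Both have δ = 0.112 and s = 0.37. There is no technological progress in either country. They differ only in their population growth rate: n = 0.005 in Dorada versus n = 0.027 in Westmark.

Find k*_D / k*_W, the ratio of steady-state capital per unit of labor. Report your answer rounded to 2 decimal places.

k*_D / k*_W ≈ 1.26

Steady-state k* = [s/(n + δ)]^(1/(1−α)), so the ratio is [ (s_D/(n + δ)_D) / (s_W/(n + δ)_W) ]^1.3333.
s_D/(n + δ)_D = 0.37/0.117 = 3.1624; s_W/(n + δ)_W = 0.37/0.139 = 2.6619.
Ratio = (3.1624/2.6619)^1.3333 = 1.1880^1.3333 ≈ 1.2582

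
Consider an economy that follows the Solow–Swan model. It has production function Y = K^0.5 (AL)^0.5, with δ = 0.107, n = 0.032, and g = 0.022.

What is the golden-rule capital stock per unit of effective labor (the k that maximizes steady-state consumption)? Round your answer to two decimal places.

k_gold ≈ 9.64

The golden rule sets f'(k) = n + g + δ, i.e. α·k^(α−1) = n + g + δ.
So k^(1−α) = α / (n + g + δ) = 0.5 / 0.161 = 3.1056.
k_gold = 3.1056^(1/0.5) ≈ 9.6448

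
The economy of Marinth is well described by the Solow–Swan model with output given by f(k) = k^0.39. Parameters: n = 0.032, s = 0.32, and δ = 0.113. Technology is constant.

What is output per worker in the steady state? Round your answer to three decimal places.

Steady state requires s·f(k) = (n + δ)·k, i.e. s·k^α = (n + δ)·k.
Rearranging, k^(1−α) = s / (n + δ).
k^0.61 = 0.32 / (0.032 + 0.113) = 0.32 / 0.145 = 2.2069
k* = 2.2069^(1/0.61) ≈ 3.6608
y* = (k*)^α = 3.6608^0.39 ≈ 1.6588

y* ≈ 1.659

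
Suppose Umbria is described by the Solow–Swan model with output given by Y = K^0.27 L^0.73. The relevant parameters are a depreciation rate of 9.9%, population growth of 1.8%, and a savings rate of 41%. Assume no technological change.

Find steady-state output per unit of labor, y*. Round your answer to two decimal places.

y* = 1.59

In steady state, investment equals break-even investment: s·k^α = (n + δ)·k.
Rearranging, k^(1−α) = s / (n + δ).
k^0.73 = 0.41 / (0.018 + 0.099) = 0.41 / 0.117 = 3.5043
k* = 3.5043^(1/0.73) ≈ 5.5722
y* = (k*)^α = 5.5722^0.27 ≈ 1.5901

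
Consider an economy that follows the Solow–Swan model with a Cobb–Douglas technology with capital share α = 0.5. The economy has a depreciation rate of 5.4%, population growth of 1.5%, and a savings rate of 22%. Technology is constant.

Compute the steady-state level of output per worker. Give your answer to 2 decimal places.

At the steady state, Δk = 0, so s·k^α = (n + δ)·k.
Rearranging, k^(1−α) = s / (n + δ).
k^0.5 = 0.22 / (0.015 + 0.054) = 0.22 / 0.069 = 3.1884
k* = 3.1884^(1/0.5) ≈ 10.1659
y* = (k*)^α = 10.1659^0.5 ≈ 3.1884

y* ≈ 3.19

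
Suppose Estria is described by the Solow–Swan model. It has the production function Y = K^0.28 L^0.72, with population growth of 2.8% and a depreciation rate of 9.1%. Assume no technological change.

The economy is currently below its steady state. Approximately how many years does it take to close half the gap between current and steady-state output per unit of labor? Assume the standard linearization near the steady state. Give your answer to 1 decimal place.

Near the steady state the convergence rate is λ = (1 − α)(n + δ).
λ = (1 − 0.28) × 0.119 = 0.72 × 0.119 = 0.08568
Half-life = ln 2 / λ = 0.6931 / 0.08568 ≈ 8.09 years

t_½ ≈ 8.1 years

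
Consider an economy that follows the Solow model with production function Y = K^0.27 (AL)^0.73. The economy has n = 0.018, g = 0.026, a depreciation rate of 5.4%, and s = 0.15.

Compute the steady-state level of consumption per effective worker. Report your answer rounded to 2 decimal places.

At the steady state, Δk = 0, so s·k^α = (n + g + δ)·k.
Rearranging, k^(1−α) = s / (n + g + δ).
k^0.73 = 0.15 / (0.018 + 0.026 + 0.054) = 0.15 / 0.098 = 1.5306
k* = 1.5306^(1/0.73) ≈ 1.7916
y* = (k*)^α = 1.7916^0.27 ≈ 1.1705
c* = (1 − s)·y* = (1 − 0.15) × 1.1705 ≈ 0.9949

c* = 0.99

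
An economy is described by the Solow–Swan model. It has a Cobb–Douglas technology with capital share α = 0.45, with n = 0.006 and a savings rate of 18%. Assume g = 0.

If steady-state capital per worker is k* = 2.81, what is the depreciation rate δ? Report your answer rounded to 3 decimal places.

δ ≈ 0.096

Steady state requires s·f(k) = (n + δ)·k, i.e. s·k^α = (n + δ)·k.
So s / (n + δ) = (k*)^(1−α) = 2.81^0.55 = 1.7652.
Therefore n + δ = s / 1.7652 = 0.18 / 1.7652 = 0.1020, so δ = 0.1020 − 0.006 = 0.0960.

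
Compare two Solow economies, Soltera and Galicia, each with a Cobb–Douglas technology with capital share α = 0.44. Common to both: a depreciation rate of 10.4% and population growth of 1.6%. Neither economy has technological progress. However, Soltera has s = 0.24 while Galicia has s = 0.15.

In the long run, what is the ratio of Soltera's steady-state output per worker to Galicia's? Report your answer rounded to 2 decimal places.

Steady-state y* = [s/(n + δ)]^(α/(1−α)), so the ratio is [ (s_S/(n + δ)_S) / (s_G/(n + δ)_G) ]^0.7857.
s_S/(n + δ)_S = 0.24/0.120 = 2.0000; s_G/(n + δ)_G = 0.15/0.120 = 1.2500.
Ratio = (2.0000/1.2500)^0.7857 = 1.6000^0.7857 ≈ 1.4467

y*_S / y*_G ≈ 1.45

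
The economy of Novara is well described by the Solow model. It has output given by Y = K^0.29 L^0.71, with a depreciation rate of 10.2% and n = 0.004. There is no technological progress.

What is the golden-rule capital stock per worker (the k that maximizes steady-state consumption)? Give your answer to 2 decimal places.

The golden rule sets f'(k) = n + δ, i.e. α·k^(α−1) = n + δ.
So k^(1−α) = α / (n + δ) = 0.29 / 0.106 = 2.7358.
k_gold = 2.7358^(1/0.71) ≈ 4.1268

k_gold ≈ 4.13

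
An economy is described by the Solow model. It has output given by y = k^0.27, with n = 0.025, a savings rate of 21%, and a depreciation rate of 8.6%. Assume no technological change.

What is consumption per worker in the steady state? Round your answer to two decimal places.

c* = 1.00

At the steady state, Δk = 0, so s·k^α = (n + δ)·k.
Rearranging, k^(1−α) = s / (n + δ).
k^0.73 = 0.21 / (0.025 + 0.086) = 0.21 / 0.111 = 1.8919
k* = 1.8919^(1/0.73) ≈ 2.3950
y* = (k*)^α = 2.3950^0.27 ≈ 1.2659
c* = (1 − s)·y* = (1 − 0.21) × 1.2659 ≈ 1.0001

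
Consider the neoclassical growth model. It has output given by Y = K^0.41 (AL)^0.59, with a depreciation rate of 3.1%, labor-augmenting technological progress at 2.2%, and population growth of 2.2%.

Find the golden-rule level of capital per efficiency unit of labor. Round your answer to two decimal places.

k_gold ≈ 17.80

The golden rule sets f'(k) = n + g + δ, i.e. α·k^(α−1) = n + g + δ.
So k^(1−α) = α / (n + g + δ) = 0.41 / 0.075 = 5.4667.
k_gold = 5.4667^(1/0.59) ≈ 17.7984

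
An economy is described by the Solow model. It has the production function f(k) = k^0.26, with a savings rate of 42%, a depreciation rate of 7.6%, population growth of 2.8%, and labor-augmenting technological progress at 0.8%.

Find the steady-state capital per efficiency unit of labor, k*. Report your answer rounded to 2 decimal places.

At the steady state, Δk = 0, so s·k^α = (n + g + δ)·k.
Dividing both sides by k: k^(1−α) = s / (n + g + δ).
k^0.74 = 0.42 / (0.028 + 0.008 + 0.076) = 0.42 / 0.112 = 3.7500
k* = 3.7500^(1/0.74) ≈ 5.9665

k* = 5.97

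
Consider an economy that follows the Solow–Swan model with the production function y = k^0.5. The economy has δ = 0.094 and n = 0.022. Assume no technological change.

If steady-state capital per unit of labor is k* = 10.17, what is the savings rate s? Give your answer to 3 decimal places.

In steady state, investment equals break-even investment: s·k^α = (n + δ)·k.
So s / (n + δ) = (k*)^(1−α) = 10.17^0.5 = 3.1890.
Therefore s = 3.1890 × (n + δ) = 3.1890 × 0.116 = 0.3699.

s ≈ 0.370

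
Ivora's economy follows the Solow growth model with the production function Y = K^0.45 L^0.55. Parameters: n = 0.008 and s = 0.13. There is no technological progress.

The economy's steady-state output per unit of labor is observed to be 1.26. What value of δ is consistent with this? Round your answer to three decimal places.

At the steady state, Δk = 0, so s·k^α = (n + δ)·k.
Since y* = [s/(n + δ)]^(α/(1−α)), we have s/(n + δ) = (y*)^((1−α)/α) = 1.26^1.2222 = 1.3264.
Therefore n + δ = s / 1.3264 = 0.13 / 1.3264 = 0.0980, so δ = 0.0980 − 0.008 = 0.0900.

δ ≈ 0.090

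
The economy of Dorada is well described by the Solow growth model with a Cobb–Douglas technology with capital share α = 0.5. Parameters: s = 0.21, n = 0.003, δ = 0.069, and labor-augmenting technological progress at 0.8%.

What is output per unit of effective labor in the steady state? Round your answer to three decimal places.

y* ≈ 2.625

At the steady state, Δk = 0, so s·k^α = (n + g + δ)·k.
Dividing both sides by k: k^(1−α) = s / (n + g + δ).
k^0.5 = 0.21 / (0.003 + 0.008 + 0.069) = 0.21 / 0.080 = 2.6250
k* = 2.6250^(1/0.5) ≈ 6.8906
y* = (k*)^α = 6.8906^0.5 ≈ 2.6250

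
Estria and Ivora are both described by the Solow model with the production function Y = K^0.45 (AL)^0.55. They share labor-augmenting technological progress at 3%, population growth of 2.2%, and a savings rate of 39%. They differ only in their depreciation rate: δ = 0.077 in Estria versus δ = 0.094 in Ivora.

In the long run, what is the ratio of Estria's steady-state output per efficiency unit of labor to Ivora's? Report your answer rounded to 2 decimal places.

ratio ≈ 1.11

Steady-state y* = [s/(n + g + δ)]^(α/(1−α)), so the ratio is [ (s_E/(n + g + δ)_E) / (s_I/(n + g + δ)_I) ]^0.8182.
s_E/(n + g + δ)_E = 0.39/0.129 = 3.0233; s_I/(n + g + δ)_I = 0.39/0.146 = 2.6712.
Ratio = (3.0233/2.6712)^0.8182 = 1.1318^0.8182 ≈ 1.1066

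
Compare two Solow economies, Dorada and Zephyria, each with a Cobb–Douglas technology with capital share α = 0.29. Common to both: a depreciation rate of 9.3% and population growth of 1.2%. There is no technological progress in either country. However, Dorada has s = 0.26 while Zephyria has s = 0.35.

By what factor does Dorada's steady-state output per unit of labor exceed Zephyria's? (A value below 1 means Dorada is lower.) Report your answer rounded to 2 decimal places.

Steady-state y* = [s/(n + δ)]^(α/(1−α)), so the ratio is [ (s_D/(n + δ)_D) / (s_Z/(n + δ)_Z) ]^0.4085.
s_D/(n + δ)_D = 0.26/0.105 = 2.4762; s_Z/(n + δ)_Z = 0.35/0.105 = 3.3333.
Ratio = (2.4762/3.3333)^0.4085 = 0.7429^0.4085 ≈ 0.8857

ratio ≈ 0.89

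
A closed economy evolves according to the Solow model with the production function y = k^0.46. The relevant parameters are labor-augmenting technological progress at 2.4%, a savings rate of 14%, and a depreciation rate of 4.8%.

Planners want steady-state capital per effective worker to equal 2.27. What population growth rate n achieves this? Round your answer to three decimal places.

n ≈ 0.018

In steady state, investment equals break-even investment: s·k^α = (n + g + δ)·k.
So s / (n + g + δ) = (k*)^(1−α) = 2.27^0.54 = 1.5569.
Therefore n + g + δ = s / 1.5569 = 0.14 / 1.5569 = 0.0899, so n = 0.0899 − 0.072 = 0.0179.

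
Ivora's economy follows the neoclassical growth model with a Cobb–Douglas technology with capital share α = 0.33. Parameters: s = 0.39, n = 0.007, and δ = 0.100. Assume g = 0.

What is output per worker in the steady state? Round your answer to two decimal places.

Steady state requires s·f(k) = (n + δ)·k, i.e. s·k^α = (n + δ)·k.
Rearranging, k^(1−α) = s / (n + δ).
k^0.67 = 0.39 / (0.007 + 0.100) = 0.39 / 0.107 = 3.6449
k* = 3.6449^(1/0.67) ≈ 6.8919
y* = (k*)^α = 6.8919^0.33 ≈ 1.8908

y* ≈ 1.89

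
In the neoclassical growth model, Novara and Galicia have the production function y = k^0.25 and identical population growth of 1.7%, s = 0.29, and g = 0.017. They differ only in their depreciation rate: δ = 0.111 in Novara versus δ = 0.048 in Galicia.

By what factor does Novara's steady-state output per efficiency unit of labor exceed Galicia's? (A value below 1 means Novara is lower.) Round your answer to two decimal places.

Steady-state y* = [s/(n + g + δ)]^(α/(1−α)), so the ratio is [ (s_N/(n + g + δ)_N) / (s_G/(n + g + δ)_G) ]^0.3333.
s_N/(n + g + δ)_N = 0.29/0.145 = 2.0000; s_G/(n + g + δ)_G = 0.29/0.082 = 3.5366.
Ratio = (2.0000/3.5366)^0.3333 = 0.5655^0.3333 ≈ 0.8270

y*_N / y*_G ≈ 0.83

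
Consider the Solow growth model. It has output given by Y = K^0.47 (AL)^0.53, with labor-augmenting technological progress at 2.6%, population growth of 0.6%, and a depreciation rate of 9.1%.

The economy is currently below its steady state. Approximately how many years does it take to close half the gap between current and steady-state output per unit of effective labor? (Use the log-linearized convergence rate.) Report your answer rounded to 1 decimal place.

about 10.6 years

Near the steady state the convergence rate is λ = (1 − α)(n + g + δ).
λ = (1 − 0.47) × 0.123 = 0.53 × 0.123 = 0.06519
Half-life = ln 2 / λ = 0.6931 / 0.06519 ≈ 10.63 years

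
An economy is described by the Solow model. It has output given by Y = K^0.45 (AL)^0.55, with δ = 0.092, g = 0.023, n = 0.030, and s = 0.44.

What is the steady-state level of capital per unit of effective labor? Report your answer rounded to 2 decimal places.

k* = 7.53

In steady state, investment equals break-even investment: s·k^α = (n + g + δ)·k.
Dividing both sides by k: k^(1−α) = s / (n + g + δ).
k^0.55 = 0.44 / (0.030 + 0.023 + 0.092) = 0.44 / 0.145 = 3.0345
k* = 3.0345^(1/0.55) ≈ 7.5253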